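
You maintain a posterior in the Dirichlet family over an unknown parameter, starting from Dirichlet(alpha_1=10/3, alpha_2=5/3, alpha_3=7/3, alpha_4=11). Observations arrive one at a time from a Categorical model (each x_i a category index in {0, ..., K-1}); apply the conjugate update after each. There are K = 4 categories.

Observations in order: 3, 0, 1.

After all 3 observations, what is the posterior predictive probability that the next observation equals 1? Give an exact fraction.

1/8

obs 1: x=3 → posterior Dirichlet(10/3, 5/3, 7/3, 12)
obs 2: x=0 → posterior Dirichlet(13/3, 5/3, 7/3, 12)
obs 3: x=1 → posterior Dirichlet(13/3, 8/3, 7/3, 12)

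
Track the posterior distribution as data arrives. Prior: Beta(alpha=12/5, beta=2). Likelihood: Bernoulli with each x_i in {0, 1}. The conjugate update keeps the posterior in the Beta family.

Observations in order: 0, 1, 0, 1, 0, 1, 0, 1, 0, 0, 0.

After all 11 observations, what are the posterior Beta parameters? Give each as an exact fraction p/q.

obs 1: x=0 → posterior Beta(12/5, 3)
obs 2: x=1 → posterior Beta(17/5, 3)
obs 3: x=0 → posterior Beta(17/5, 4)
obs 4: x=1 → posterior Beta(22/5, 4)
obs 5: x=0 → posterior Beta(22/5, 5)
obs 6: x=1 → posterior Beta(27/5, 5)
obs 7: x=0 → posterior Beta(27/5, 6)
obs 8: x=1 → posterior Beta(32/5, 6)
obs 9: x=0 → posterior Beta(32/5, 7)
obs 10: x=0 → posterior Beta(32/5, 8)
obs 11: x=0 → posterior Beta(32/5, 9)

alpha=32/5, beta=9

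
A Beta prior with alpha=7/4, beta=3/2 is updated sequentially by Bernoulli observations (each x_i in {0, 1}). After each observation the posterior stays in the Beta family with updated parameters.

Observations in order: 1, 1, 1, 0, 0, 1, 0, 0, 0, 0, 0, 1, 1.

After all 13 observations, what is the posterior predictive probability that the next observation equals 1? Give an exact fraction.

31/65

obs 1: x=1 → posterior Beta(11/4, 3/2)
obs 2: x=1 → posterior Beta(15/4, 3/2)
obs 3: x=1 → posterior Beta(19/4, 3/2)
obs 4: x=0 → posterior Beta(19/4, 5/2)
obs 5: x=0 → posterior Beta(19/4, 7/2)
obs 6: x=1 → posterior Beta(23/4, 7/2)
obs 7: x=0 → posterior Beta(23/4, 9/2)
obs 8: x=0 → posterior Beta(23/4, 11/2)
obs 9: x=0 → posterior Beta(23/4, 13/2)
obs 10: x=0 → posterior Beta(23/4, 15/2)
obs 11: x=0 → posterior Beta(23/4, 17/2)
obs 12: x=1 → posterior Beta(27/4, 17/2)
obs 13: x=1 → posterior Beta(31/4, 17/2)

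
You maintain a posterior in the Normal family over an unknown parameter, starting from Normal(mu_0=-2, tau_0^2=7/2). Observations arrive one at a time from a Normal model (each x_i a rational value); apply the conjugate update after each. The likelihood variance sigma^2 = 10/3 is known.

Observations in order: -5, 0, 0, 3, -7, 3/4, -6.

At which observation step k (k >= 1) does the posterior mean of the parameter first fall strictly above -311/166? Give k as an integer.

k = 3

obs 1: x=-5 → posterior Normal(-145/41, 70/41)
obs 2: x=0 → posterior Normal(-145/62, 35/31)
obs 3: x=0 → posterior Normal(-145/83, 70/83)
obs 4: x=3 → posterior Normal(-41/52, 35/52)
obs 5: x=-7 → posterior Normal(-229/125, 14/25)
obs 6: x=3/4 → posterior Normal(-853/584, 35/73)
obs 7: x=-6 → posterior Normal(-1357/668, 70/167)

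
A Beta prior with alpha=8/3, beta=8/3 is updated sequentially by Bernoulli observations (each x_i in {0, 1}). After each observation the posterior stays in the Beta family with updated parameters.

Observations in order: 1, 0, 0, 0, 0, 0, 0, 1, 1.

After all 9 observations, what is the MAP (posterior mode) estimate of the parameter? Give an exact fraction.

obs 1: x=1 → posterior Beta(11/3, 8/3)
obs 2: x=0 → posterior Beta(11/3, 11/3)
obs 3: x=0 → posterior Beta(11/3, 14/3)
obs 4: x=0 → posterior Beta(11/3, 17/3)
obs 5: x=0 → posterior Beta(11/3, 20/3)
obs 6: x=0 → posterior Beta(11/3, 23/3)
obs 7: x=0 → posterior Beta(11/3, 26/3)
obs 8: x=1 → posterior Beta(14/3, 26/3)
obs 9: x=1 → posterior Beta(17/3, 26/3)

14/37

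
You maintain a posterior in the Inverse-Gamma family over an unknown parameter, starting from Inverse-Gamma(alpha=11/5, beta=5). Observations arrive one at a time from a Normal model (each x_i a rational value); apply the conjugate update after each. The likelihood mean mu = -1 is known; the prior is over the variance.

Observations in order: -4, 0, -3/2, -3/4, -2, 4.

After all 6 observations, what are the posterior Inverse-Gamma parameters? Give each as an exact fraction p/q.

obs 1: x=-4 → posterior Inverse-Gamma(27/10, 19/2)
obs 2: x=0 → posterior Inverse-Gamma(16/5, 10)
obs 3: x=-3/2 → posterior Inverse-Gamma(37/10, 81/8)
obs 4: x=-3/4 → posterior Inverse-Gamma(21/5, 325/32)
obs 5: x=-2 → posterior Inverse-Gamma(47/10, 341/32)
obs 6: x=4 → posterior Inverse-Gamma(26/5, 741/32)

alpha=26/5, beta=741/32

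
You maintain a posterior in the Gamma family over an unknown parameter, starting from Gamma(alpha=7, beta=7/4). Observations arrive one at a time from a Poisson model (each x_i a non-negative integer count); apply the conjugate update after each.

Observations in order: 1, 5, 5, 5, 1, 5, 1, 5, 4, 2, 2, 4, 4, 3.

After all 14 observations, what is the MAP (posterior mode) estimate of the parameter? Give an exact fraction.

212/63

obs 1: x=1 → posterior Gamma(8, 11/4)
obs 2: x=5 → posterior Gamma(13, 15/4)
obs 3: x=5 → posterior Gamma(18, 19/4)
obs 4: x=5 → posterior Gamma(23, 23/4)
obs 5: x=1 → posterior Gamma(24, 27/4)
obs 6: x=5 → posterior Gamma(29, 31/4)
obs 7: x=1 → posterior Gamma(30, 35/4)
obs 8: x=5 → posterior Gamma(35, 39/4)
obs 9: x=4 → posterior Gamma(39, 43/4)
obs 10: x=2 → posterior Gamma(41, 47/4)
obs 11: x=2 → posterior Gamma(43, 51/4)
obs 12: x=4 → posterior Gamma(47, 55/4)
obs 13: x=4 → posterior Gamma(51, 59/4)
obs 14: x=3 → posterior Gamma(54, 63/4)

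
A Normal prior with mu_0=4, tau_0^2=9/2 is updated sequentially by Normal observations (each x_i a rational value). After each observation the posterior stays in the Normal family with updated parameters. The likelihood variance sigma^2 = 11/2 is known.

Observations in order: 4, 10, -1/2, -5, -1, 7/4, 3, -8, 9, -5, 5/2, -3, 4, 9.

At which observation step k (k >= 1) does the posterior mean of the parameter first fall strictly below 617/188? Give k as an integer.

k = 4

obs 1: x=4 → posterior Normal(4, 99/40)
obs 2: x=10 → posterior Normal(170/29, 99/58)
obs 3: x=-1/2 → posterior Normal(331/76, 99/76)
obs 4: x=-5 → posterior Normal(241/94, 99/94)
obs 5: x=-1 → posterior Normal(223/112, 99/112)
obs 6: x=7/4 → posterior Normal(509/260, 99/130)
obs 7: x=3 → posterior Normal(617/296, 99/148)
obs 8: x=-8 → posterior Normal(329/332, 99/166)
obs 9: x=9 → posterior Normal(653/368, 99/184)
obs 10: x=-5 → posterior Normal(473/404, 99/202)
obs 11: x=5/2 → posterior Normal(563/440, 9/20)
obs 12: x=-3 → posterior Normal(65/68, 99/238)
obs 13: x=4 → posterior Normal(599/512, 99/256)
obs 14: x=9 → posterior Normal(923/548, 99/274)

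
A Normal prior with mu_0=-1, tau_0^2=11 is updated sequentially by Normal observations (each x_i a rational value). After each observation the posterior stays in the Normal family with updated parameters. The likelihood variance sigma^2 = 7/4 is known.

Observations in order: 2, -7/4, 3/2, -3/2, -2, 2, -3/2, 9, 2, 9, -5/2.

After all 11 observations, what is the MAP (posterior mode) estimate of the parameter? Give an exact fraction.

708/491

obs 1: x=2 → posterior Normal(27/17, 77/51)
obs 2: x=-7/4 → posterior Normal(4/95, 77/95)
obs 3: x=3/2 → posterior Normal(70/139, 77/139)
obs 4: x=-3/2 → posterior Normal(4/183, 77/183)
obs 5: x=-2 → posterior Normal(-84/227, 77/227)
obs 6: x=2 → posterior Normal(4/271, 77/271)
obs 7: x=-3/2 → posterior Normal(-62/315, 11/45)
obs 8: x=9 → posterior Normal(334/359, 77/359)
obs 9: x=2 → posterior Normal(422/403, 77/403)
obs 10: x=9 → posterior Normal(818/447, 77/447)
obs 11: x=-5/2 → posterior Normal(708/491, 77/491)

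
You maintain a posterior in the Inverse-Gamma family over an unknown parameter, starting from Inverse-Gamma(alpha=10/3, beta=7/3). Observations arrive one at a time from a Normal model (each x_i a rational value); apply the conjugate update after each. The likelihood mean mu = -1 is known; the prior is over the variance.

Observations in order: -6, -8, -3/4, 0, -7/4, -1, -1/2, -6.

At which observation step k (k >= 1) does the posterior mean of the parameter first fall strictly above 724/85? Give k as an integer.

obs 1: x=-6 → posterior Inverse-Gamma(23/6, 89/6)
obs 2: x=-8 → posterior Inverse-Gamma(13/3, 118/3)
obs 3: x=-3/4 → posterior Inverse-Gamma(29/6, 3779/96)
obs 4: x=0 → posterior Inverse-Gamma(16/3, 3827/96)
obs 5: x=-7/4 → posterior Inverse-Gamma(35/6, 1927/48)
obs 6: x=-1 → posterior Inverse-Gamma(19/3, 1927/48)
obs 7: x=-1/2 → posterior Inverse-Gamma(41/6, 1933/48)
obs 8: x=-6 → posterior Inverse-Gamma(22/3, 2533/48)

k = 2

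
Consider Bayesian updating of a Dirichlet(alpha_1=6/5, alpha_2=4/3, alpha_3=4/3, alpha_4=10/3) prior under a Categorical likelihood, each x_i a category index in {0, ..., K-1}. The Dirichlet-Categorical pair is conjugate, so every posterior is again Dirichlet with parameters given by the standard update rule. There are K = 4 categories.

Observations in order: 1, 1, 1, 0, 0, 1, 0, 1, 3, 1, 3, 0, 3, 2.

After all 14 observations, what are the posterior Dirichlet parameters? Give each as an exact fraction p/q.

obs 1: x=1 → posterior Dirichlet(6/5, 7/3, 4/3, 10/3)
obs 2: x=1 → posterior Dirichlet(6/5, 10/3, 4/3, 10/3)
obs 3: x=1 → posterior Dirichlet(6/5, 13/3, 4/3, 10/3)
obs 4: x=0 → posterior Dirichlet(11/5, 13/3, 4/3, 10/3)
obs 5: x=0 → posterior Dirichlet(16/5, 13/3, 4/3, 10/3)
obs 6: x=1 → posterior Dirichlet(16/5, 16/3, 4/3, 10/3)
obs 7: x=0 → posterior Dirichlet(21/5, 16/3, 4/3, 10/3)
obs 8: x=1 → posterior Dirichlet(21/5, 19/3, 4/3, 10/3)
obs 9: x=3 → posterior Dirichlet(21/5, 19/3, 4/3, 13/3)
obs 10: x=1 → posterior Dirichlet(21/5, 22/3, 4/3, 13/3)
obs 11: x=3 → posterior Dirichlet(21/5, 22/3, 4/3, 16/3)
obs 12: x=0 → posterior Dirichlet(26/5, 22/3, 4/3, 16/3)
obs 13: x=3 → posterior Dirichlet(26/5, 22/3, 4/3, 19/3)
obs 14: x=2 → posterior Dirichlet(26/5, 22/3, 7/3, 19/3)

alpha_1=26/5, alpha_2=22/3, alpha_3=7/3, alpha_4=19/3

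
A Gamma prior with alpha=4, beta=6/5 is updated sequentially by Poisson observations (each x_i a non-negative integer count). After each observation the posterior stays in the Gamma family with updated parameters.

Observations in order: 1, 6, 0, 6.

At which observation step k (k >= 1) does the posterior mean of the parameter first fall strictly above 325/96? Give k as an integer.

obs 1: x=1 → posterior Gamma(5, 11/5)
obs 2: x=6 → posterior Gamma(11, 16/5)
obs 3: x=0 → posterior Gamma(11, 21/5)
obs 4: x=6 → posterior Gamma(17, 26/5)

k = 2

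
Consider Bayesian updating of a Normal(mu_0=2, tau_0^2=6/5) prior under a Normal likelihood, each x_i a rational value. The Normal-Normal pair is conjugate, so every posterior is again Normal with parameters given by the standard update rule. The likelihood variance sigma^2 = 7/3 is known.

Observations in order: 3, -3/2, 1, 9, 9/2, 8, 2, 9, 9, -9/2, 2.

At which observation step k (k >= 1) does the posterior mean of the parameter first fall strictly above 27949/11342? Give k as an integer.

k = 4

obs 1: x=3 → posterior Normal(124/53, 42/53)
obs 2: x=-3/2 → posterior Normal(97/71, 42/71)
obs 3: x=1 → posterior Normal(115/89, 42/89)
obs 4: x=9 → posterior Normal(277/107, 42/107)
obs 5: x=9/2 → posterior Normal(358/125, 42/125)
obs 6: x=8 → posterior Normal(502/143, 42/143)
obs 7: x=2 → posterior Normal(538/161, 6/23)
obs 8: x=9 → posterior Normal(700/179, 42/179)
obs 9: x=9 → posterior Normal(862/197, 42/197)
obs 10: x=-9/2 → posterior Normal(781/215, 42/215)
obs 11: x=2 → posterior Normal(817/233, 42/233)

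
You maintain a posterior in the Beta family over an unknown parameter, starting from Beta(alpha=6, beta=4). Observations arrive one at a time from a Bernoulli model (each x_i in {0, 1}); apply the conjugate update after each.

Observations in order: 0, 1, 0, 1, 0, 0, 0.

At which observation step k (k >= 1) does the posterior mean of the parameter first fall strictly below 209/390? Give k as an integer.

k = 5

obs 1: x=0 → posterior Beta(6, 5)
obs 2: x=1 → posterior Beta(7, 5)
obs 3: x=0 → posterior Beta(7, 6)
obs 4: x=1 → posterior Beta(8, 6)
obs 5: x=0 → posterior Beta(8, 7)
obs 6: x=0 → posterior Beta(8, 8)
obs 7: x=0 → posterior Beta(8, 9)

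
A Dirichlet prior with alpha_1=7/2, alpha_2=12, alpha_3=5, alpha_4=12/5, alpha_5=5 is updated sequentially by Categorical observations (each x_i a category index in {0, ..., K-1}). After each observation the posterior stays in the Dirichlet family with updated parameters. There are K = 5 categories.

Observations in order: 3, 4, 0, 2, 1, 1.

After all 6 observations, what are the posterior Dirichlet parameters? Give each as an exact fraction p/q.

alpha_1=9/2, alpha_2=14, alpha_3=6, alpha_4=17/5, alpha_5=6

obs 1: x=3 → posterior Dirichlet(7/2, 12, 5, 17/5, 5)
obs 2: x=4 → posterior Dirichlet(7/2, 12, 5, 17/5, 6)
obs 3: x=0 → posterior Dirichlet(9/2, 12, 5, 17/5, 6)
obs 4: x=2 → posterior Dirichlet(9/2, 12, 6, 17/5, 6)
obs 5: x=1 → posterior Dirichlet(9/2, 13, 6, 17/5, 6)
obs 6: x=1 → posterior Dirichlet(9/2, 14, 6, 17/5, 6)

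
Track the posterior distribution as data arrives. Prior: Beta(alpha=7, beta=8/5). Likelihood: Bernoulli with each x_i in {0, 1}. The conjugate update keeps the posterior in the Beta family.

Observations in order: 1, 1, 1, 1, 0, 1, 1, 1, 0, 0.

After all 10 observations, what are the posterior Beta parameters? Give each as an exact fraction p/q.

alpha=14, beta=23/5

obs 1: x=1 → posterior Beta(8, 8/5)
obs 2: x=1 → posterior Beta(9, 8/5)
obs 3: x=1 → posterior Beta(10, 8/5)
obs 4: x=1 → posterior Beta(11, 8/5)
obs 5: x=0 → posterior Beta(11, 13/5)
obs 6: x=1 → posterior Beta(12, 13/5)
obs 7: x=1 → posterior Beta(13, 13/5)
obs 8: x=1 → posterior Beta(14, 13/5)
obs 9: x=0 → posterior Beta(14, 18/5)
obs 10: x=0 → posterior Beta(14, 23/5)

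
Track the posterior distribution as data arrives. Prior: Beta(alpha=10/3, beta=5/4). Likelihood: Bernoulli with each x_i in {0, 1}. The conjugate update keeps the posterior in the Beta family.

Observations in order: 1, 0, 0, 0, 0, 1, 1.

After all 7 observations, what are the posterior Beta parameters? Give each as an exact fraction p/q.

obs 1: x=1 → posterior Beta(13/3, 5/4)
obs 2: x=0 → posterior Beta(13/3, 9/4)
obs 3: x=0 → posterior Beta(13/3, 13/4)
obs 4: x=0 → posterior Beta(13/3, 17/4)
obs 5: x=0 → posterior Beta(13/3, 21/4)
obs 6: x=1 → posterior Beta(16/3, 21/4)
obs 7: x=1 → posterior Beta(19/3, 21/4)

alpha=19/3, beta=21/4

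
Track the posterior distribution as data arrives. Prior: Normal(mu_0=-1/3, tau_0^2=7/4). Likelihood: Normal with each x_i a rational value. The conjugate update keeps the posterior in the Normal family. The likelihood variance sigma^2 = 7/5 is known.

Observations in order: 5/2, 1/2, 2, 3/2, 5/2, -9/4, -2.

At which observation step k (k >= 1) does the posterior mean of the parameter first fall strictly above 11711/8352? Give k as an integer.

obs 1: x=5/2 → posterior Normal(67/54, 7/9)
obs 2: x=1/2 → posterior Normal(41/42, 1/2)
obs 3: x=2 → posterior Normal(71/57, 7/19)
obs 4: x=3/2 → posterior Normal(187/144, 7/24)
obs 5: x=5/2 → posterior Normal(131/87, 7/29)
obs 6: x=-9/4 → posterior Normal(389/408, 7/34)
obs 7: x=-2 → posterior Normal(269/468, 7/39)

k = 5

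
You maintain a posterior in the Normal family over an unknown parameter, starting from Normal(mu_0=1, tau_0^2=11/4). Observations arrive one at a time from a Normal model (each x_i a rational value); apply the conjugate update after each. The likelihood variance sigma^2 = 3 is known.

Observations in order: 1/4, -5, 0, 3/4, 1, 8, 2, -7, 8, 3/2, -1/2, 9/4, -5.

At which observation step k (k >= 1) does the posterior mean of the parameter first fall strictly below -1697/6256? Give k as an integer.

obs 1: x=1/4 → posterior Normal(59/92, 33/23)
obs 2: x=-5 → posterior Normal(-161/136, 33/34)
obs 3: x=0 → posterior Normal(-161/180, 11/15)
obs 4: x=3/4 → posterior Normal(-4/7, 33/56)
obs 5: x=1 → posterior Normal(-21/67, 33/67)
obs 6: x=8 → posterior Normal(67/78, 11/26)
obs 7: x=2 → posterior Normal(1, 33/89)
obs 8: x=-7 → posterior Normal(3/25, 33/100)
obs 9: x=8 → posterior Normal(100/111, 11/37)
obs 10: x=3/2 → posterior Normal(233/244, 33/122)
obs 11: x=-1/2 → posterior Normal(111/133, 33/133)
obs 12: x=9/4 → posterior Normal(181/192, 11/48)
obs 13: x=-5 → posterior Normal(323/620, 33/155)

k = 2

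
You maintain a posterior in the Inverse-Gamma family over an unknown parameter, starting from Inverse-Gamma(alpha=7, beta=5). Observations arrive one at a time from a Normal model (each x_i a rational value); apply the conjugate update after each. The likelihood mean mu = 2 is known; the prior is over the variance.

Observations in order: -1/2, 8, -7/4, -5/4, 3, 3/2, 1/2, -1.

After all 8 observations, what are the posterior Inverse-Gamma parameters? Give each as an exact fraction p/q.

alpha=11, beta=715/16

obs 1: x=-1/2 → posterior Inverse-Gamma(15/2, 65/8)
obs 2: x=8 → posterior Inverse-Gamma(8, 209/8)
obs 3: x=-7/4 → posterior Inverse-Gamma(17/2, 1061/32)
obs 4: x=-5/4 → posterior Inverse-Gamma(9, 615/16)
obs 5: x=3 → posterior Inverse-Gamma(19/2, 623/16)
obs 6: x=3/2 → posterior Inverse-Gamma(10, 625/16)
obs 7: x=1/2 → posterior Inverse-Gamma(21/2, 643/16)
obs 8: x=-1 → posterior Inverse-Gamma(11, 715/16)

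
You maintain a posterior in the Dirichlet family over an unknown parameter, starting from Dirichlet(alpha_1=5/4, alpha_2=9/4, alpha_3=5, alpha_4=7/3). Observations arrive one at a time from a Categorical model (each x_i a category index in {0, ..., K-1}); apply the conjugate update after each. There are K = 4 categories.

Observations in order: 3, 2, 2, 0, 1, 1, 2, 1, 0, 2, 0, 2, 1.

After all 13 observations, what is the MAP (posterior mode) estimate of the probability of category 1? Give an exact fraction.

obs 1: x=3 → posterior Dirichlet(5/4, 9/4, 5, 10/3)
obs 2: x=2 → posterior Dirichlet(5/4, 9/4, 6, 10/3)
obs 3: x=2 → posterior Dirichlet(5/4, 9/4, 7, 10/3)
obs 4: x=0 → posterior Dirichlet(9/4, 9/4, 7, 10/3)
obs 5: x=1 → posterior Dirichlet(9/4, 13/4, 7, 10/3)
obs 6: x=1 → posterior Dirichlet(9/4, 17/4, 7, 10/3)
obs 7: x=2 → posterior Dirichlet(9/4, 17/4, 8, 10/3)
obs 8: x=1 → posterior Dirichlet(9/4, 21/4, 8, 10/3)
obs 9: x=0 → posterior Dirichlet(13/4, 21/4, 8, 10/3)
obs 10: x=2 → posterior Dirichlet(13/4, 21/4, 9, 10/3)
obs 11: x=0 → posterior Dirichlet(17/4, 21/4, 9, 10/3)
obs 12: x=2 → posterior Dirichlet(17/4, 21/4, 10, 10/3)
obs 13: x=1 → posterior Dirichlet(17/4, 25/4, 10, 10/3)

9/34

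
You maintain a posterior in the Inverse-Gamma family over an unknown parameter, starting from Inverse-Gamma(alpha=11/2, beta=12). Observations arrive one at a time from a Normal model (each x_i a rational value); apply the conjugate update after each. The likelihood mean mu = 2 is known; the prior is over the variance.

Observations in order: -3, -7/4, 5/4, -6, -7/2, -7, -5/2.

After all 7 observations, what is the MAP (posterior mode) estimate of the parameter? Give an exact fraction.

2073/160

obs 1: x=-3 → posterior Inverse-Gamma(6, 49/2)
obs 2: x=-7/4 → posterior Inverse-Gamma(13/2, 1009/32)
obs 3: x=5/4 → posterior Inverse-Gamma(7, 509/16)
obs 4: x=-6 → posterior Inverse-Gamma(15/2, 1021/16)
obs 5: x=-7/2 → posterior Inverse-Gamma(8, 1263/16)
obs 6: x=-7 → posterior Inverse-Gamma(17/2, 1911/16)
obs 7: x=-5/2 → posterior Inverse-Gamma(9, 2073/16)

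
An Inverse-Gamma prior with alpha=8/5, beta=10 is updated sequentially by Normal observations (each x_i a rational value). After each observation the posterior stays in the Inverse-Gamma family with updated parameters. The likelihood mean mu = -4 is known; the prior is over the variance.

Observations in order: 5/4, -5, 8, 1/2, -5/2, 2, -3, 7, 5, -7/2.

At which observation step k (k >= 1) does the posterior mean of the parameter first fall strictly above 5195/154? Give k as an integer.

obs 1: x=5/4 → posterior Inverse-Gamma(21/10, 761/32)
obs 2: x=-5 → posterior Inverse-Gamma(13/5, 777/32)
obs 3: x=8 → posterior Inverse-Gamma(31/10, 3081/32)
obs 4: x=1/2 → posterior Inverse-Gamma(18/5, 3405/32)
obs 5: x=-5/2 → posterior Inverse-Gamma(41/10, 3441/32)
obs 6: x=2 → posterior Inverse-Gamma(23/5, 4017/32)
obs 7: x=-3 → posterior Inverse-Gamma(51/10, 4033/32)
obs 8: x=7 → posterior Inverse-Gamma(28/5, 5969/32)
obs 9: x=5 → posterior Inverse-Gamma(61/10, 7265/32)
obs 10: x=-7/2 → posterior Inverse-Gamma(33/5, 7269/32)

k = 3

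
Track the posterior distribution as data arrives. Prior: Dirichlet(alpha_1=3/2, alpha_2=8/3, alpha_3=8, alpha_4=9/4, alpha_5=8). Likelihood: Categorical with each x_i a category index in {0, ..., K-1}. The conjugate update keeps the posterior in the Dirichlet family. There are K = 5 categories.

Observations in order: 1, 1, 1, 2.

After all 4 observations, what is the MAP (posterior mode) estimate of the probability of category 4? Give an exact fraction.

obs 1: x=1 → posterior Dirichlet(3/2, 11/3, 8, 9/4, 8)
obs 2: x=1 → posterior Dirichlet(3/2, 14/3, 8, 9/4, 8)
obs 3: x=1 → posterior Dirichlet(3/2, 17/3, 8, 9/4, 8)
obs 4: x=2 → posterior Dirichlet(3/2, 17/3, 9, 9/4, 8)

84/257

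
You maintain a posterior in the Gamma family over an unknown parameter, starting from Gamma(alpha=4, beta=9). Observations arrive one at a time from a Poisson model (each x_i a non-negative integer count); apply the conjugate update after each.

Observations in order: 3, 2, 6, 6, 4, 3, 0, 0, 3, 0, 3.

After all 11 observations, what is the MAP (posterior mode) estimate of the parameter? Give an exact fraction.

33/20

obs 1: x=3 → posterior Gamma(7, 10)
obs 2: x=2 → posterior Gamma(9, 11)
obs 3: x=6 → posterior Gamma(15, 12)
obs 4: x=6 → posterior Gamma(21, 13)
obs 5: x=4 → posterior Gamma(25, 14)
obs 6: x=3 → posterior Gamma(28, 15)
obs 7: x=0 → posterior Gamma(28, 16)
obs 8: x=0 → posterior Gamma(28, 17)
obs 9: x=3 → posterior Gamma(31, 18)
obs 10: x=0 → posterior Gamma(31, 19)
obs 11: x=3 → posterior Gamma(34, 20)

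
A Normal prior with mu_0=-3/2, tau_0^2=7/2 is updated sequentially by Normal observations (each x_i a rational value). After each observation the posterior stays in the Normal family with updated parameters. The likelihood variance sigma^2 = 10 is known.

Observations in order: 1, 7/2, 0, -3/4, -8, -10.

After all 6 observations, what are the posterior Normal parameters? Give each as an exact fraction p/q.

mu_0=-519/248, tau_0^2=35/31

obs 1: x=1 → posterior Normal(-23/27, 70/27)
obs 2: x=7/2 → posterior Normal(3/68, 35/17)
obs 3: x=0 → posterior Normal(3/82, 70/41)
obs 4: x=-3/4 → posterior Normal(-5/64, 35/24)
obs 5: x=-8 → posterior Normal(-239/220, 14/11)
obs 6: x=-10 → posterior Normal(-519/248, 35/31)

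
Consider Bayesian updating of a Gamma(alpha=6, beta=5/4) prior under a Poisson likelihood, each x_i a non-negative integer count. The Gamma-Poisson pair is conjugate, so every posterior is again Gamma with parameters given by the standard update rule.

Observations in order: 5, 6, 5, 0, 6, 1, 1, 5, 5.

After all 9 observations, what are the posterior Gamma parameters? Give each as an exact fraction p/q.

alpha=40, beta=41/4

obs 1: x=5 → posterior Gamma(11, 9/4)
obs 2: x=6 → posterior Gamma(17, 13/4)
obs 3: x=5 → posterior Gamma(22, 17/4)
obs 4: x=0 → posterior Gamma(22, 21/4)
obs 5: x=6 → posterior Gamma(28, 25/4)
obs 6: x=1 → posterior Gamma(29, 29/4)
obs 7: x=1 → posterior Gamma(30, 33/4)
obs 8: x=5 → posterior Gamma(35, 37/4)
obs 9: x=5 → posterior Gamma(40, 41/4)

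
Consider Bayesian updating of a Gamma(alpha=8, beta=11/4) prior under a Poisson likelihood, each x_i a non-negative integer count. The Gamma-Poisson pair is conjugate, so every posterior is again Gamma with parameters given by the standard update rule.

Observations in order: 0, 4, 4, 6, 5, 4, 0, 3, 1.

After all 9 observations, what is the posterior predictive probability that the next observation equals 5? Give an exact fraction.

2186360143472555649413978591118886167264872457886022028520930651136/22313337504024297614064659495532924131349383538761037746661102716889

obs 1: x=0 → posterior Gamma(8, 15/4)
obs 2: x=4 → posterior Gamma(12, 19/4)
obs 3: x=4 → posterior Gamma(16, 23/4)
obs 4: x=6 → posterior Gamma(22, 27/4)
obs 5: x=5 → posterior Gamma(27, 31/4)
obs 6: x=4 → posterior Gamma(31, 35/4)
obs 7: x=0 → posterior Gamma(31, 39/4)
obs 8: x=3 → posterior Gamma(34, 43/4)
obs 9: x=1 → posterior Gamma(35, 47/4)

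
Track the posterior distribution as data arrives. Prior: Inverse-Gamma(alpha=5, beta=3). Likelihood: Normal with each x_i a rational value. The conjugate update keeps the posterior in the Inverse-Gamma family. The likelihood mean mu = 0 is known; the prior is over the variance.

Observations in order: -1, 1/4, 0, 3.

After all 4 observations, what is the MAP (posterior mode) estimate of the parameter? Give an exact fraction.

257/256

obs 1: x=-1 → posterior Inverse-Gamma(11/2, 7/2)
obs 2: x=1/4 → posterior Inverse-Gamma(6, 113/32)
obs 3: x=0 → posterior Inverse-Gamma(13/2, 113/32)
obs 4: x=3 → posterior Inverse-Gamma(7, 257/32)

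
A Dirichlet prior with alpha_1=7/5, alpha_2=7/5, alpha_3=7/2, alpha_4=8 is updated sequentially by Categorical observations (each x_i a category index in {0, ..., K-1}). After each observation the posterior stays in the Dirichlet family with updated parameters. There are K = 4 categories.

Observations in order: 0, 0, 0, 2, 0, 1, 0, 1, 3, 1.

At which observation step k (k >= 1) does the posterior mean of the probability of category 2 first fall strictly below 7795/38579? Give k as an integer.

k = 8

obs 1: x=0 → posterior Dirichlet(12/5, 7/5, 7/2, 8)
obs 2: x=0 → posterior Dirichlet(17/5, 7/5, 7/2, 8)
obs 3: x=0 → posterior Dirichlet(22/5, 7/5, 7/2, 8)
obs 4: x=2 → posterior Dirichlet(22/5, 7/5, 9/2, 8)
obs 5: x=0 → posterior Dirichlet(27/5, 7/5, 9/2, 8)
obs 6: x=1 → posterior Dirichlet(27/5, 12/5, 9/2, 8)
obs 7: x=0 → posterior Dirichlet(32/5, 12/5, 9/2, 8)
obs 8: x=1 → posterior Dirichlet(32/5, 17/5, 9/2, 8)
obs 9: x=3 → posterior Dirichlet(32/5, 17/5, 9/2, 9)
obs 10: x=1 → posterior Dirichlet(32/5, 22/5, 9/2, 9)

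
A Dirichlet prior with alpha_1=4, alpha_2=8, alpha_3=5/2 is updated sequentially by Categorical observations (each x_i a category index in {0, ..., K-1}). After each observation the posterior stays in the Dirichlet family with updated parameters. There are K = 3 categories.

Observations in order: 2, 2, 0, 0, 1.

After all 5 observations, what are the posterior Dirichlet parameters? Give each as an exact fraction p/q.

obs 1: x=2 → posterior Dirichlet(4, 8, 7/2)
obs 2: x=2 → posterior Dirichlet(4, 8, 9/2)
obs 3: x=0 → posterior Dirichlet(5, 8, 9/2)
obs 4: x=0 → posterior Dirichlet(6, 8, 9/2)
obs 5: x=1 → posterior Dirichlet(6, 9, 9/2)

alpha_1=6, alpha_2=9, alpha_3=9/2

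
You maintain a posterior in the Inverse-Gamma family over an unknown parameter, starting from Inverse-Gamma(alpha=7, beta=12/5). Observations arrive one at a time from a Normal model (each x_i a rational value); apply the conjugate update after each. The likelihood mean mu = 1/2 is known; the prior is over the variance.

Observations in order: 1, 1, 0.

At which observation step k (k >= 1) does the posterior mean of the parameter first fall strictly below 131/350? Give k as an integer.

obs 1: x=1 → posterior Inverse-Gamma(15/2, 101/40)
obs 2: x=1 → posterior Inverse-Gamma(8, 53/20)
obs 3: x=0 → posterior Inverse-Gamma(17/2, 111/40)

k = 3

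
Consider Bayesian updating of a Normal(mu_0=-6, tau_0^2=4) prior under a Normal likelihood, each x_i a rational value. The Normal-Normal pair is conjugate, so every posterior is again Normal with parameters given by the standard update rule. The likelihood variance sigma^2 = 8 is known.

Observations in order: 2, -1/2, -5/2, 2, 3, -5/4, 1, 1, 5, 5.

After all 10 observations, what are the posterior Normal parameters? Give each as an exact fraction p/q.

obs 1: x=2 → posterior Normal(-10/3, 8/3)
obs 2: x=-1/2 → posterior Normal(-21/8, 2)
obs 3: x=-5/2 → posterior Normal(-13/5, 8/5)
obs 4: x=2 → posterior Normal(-11/6, 4/3)
obs 5: x=3 → posterior Normal(-8/7, 8/7)
obs 6: x=-5/4 → posterior Normal(-37/32, 1)
obs 7: x=1 → posterior Normal(-11/12, 8/9)
obs 8: x=1 → posterior Normal(-29/40, 4/5)
obs 9: x=5 → posterior Normal(-9/44, 8/11)
obs 10: x=5 → posterior Normal(11/48, 2/3)

mu_0=11/48, tau_0^2=2/3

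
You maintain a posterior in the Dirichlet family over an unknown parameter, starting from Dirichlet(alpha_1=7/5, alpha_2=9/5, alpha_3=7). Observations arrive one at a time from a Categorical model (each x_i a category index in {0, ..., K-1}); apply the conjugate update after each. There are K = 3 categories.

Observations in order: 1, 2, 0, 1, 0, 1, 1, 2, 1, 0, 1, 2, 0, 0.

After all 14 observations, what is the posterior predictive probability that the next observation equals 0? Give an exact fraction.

obs 1: x=1 → posterior Dirichlet(7/5, 14/5, 7)
obs 2: x=2 → posterior Dirichlet(7/5, 14/5, 8)
obs 3: x=0 → posterior Dirichlet(12/5, 14/5, 8)
obs 4: x=1 → posterior Dirichlet(12/5, 19/5, 8)
obs 5: x=0 → posterior Dirichlet(17/5, 19/5, 8)
obs 6: x=1 → posterior Dirichlet(17/5, 24/5, 8)
obs 7: x=1 → posterior Dirichlet(17/5, 29/5, 8)
obs 8: x=2 → posterior Dirichlet(17/5, 29/5, 9)
obs 9: x=1 → posterior Dirichlet(17/5, 34/5, 9)
obs 10: x=0 → posterior Dirichlet(22/5, 34/5, 9)
obs 11: x=1 → posterior Dirichlet(22/5, 39/5, 9)
obs 12: x=2 → posterior Dirichlet(22/5, 39/5, 10)
obs 13: x=0 → posterior Dirichlet(27/5, 39/5, 10)
obs 14: x=0 → posterior Dirichlet(32/5, 39/5, 10)

32/121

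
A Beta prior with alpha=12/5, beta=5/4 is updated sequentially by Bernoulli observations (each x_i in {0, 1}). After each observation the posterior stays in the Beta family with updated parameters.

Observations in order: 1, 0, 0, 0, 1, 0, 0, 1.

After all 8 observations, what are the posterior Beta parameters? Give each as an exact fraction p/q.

obs 1: x=1 → posterior Beta(17/5, 5/4)
obs 2: x=0 → posterior Beta(17/5, 9/4)
obs 3: x=0 → posterior Beta(17/5, 13/4)
obs 4: x=0 → posterior Beta(17/5, 17/4)
obs 5: x=1 → posterior Beta(22/5, 17/4)
obs 6: x=0 → posterior Beta(22/5, 21/4)
obs 7: x=0 → posterior Beta(22/5, 25/4)
obs 8: x=1 → posterior Beta(27/5, 25/4)

alpha=27/5, beta=25/4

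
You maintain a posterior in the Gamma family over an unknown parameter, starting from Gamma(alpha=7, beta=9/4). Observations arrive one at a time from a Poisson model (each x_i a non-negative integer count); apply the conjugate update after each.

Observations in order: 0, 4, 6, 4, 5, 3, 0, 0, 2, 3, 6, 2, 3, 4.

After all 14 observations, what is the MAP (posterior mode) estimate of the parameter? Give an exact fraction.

192/65

obs 1: x=0 → posterior Gamma(7, 13/4)
obs 2: x=4 → posterior Gamma(11, 17/4)
obs 3: x=6 → posterior Gamma(17, 21/4)
obs 4: x=4 → posterior Gamma(21, 25/4)
obs 5: x=5 → posterior Gamma(26, 29/4)
obs 6: x=3 → posterior Gamma(29, 33/4)
obs 7: x=0 → posterior Gamma(29, 37/4)
obs 8: x=0 → posterior Gamma(29, 41/4)
obs 9: x=2 → posterior Gamma(31, 45/4)
obs 10: x=3 → posterior Gamma(34, 49/4)
obs 11: x=6 → posterior Gamma(40, 53/4)
obs 12: x=2 → posterior Gamma(42, 57/4)
obs 13: x=3 → posterior Gamma(45, 61/4)
obs 14: x=4 → posterior Gamma(49, 65/4)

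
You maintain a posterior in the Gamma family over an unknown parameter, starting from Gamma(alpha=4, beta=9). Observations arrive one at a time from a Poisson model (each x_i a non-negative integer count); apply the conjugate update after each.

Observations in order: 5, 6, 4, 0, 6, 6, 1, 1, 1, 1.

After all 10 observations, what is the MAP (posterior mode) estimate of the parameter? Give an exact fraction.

obs 1: x=5 → posterior Gamma(9, 10)
obs 2: x=6 → posterior Gamma(15, 11)
obs 3: x=4 → posterior Gamma(19, 12)
obs 4: x=0 → posterior Gamma(19, 13)
obs 5: x=6 → posterior Gamma(25, 14)
obs 6: x=6 → posterior Gamma(31, 15)
obs 7: x=1 → posterior Gamma(32, 16)
obs 8: x=1 → posterior Gamma(33, 17)
obs 9: x=1 → posterior Gamma(34, 18)
obs 10: x=1 → posterior Gamma(35, 19)

34/19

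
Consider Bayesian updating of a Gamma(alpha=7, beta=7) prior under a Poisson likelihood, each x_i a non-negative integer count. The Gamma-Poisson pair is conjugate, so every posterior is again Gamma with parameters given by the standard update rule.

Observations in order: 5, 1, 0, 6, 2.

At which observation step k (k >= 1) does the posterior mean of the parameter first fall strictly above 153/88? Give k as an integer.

obs 1: x=5 → posterior Gamma(12, 8)
obs 2: x=1 → posterior Gamma(13, 9)
obs 3: x=0 → posterior Gamma(13, 10)
obs 4: x=6 → posterior Gamma(19, 11)
obs 5: x=2 → posterior Gamma(21, 12)

k = 5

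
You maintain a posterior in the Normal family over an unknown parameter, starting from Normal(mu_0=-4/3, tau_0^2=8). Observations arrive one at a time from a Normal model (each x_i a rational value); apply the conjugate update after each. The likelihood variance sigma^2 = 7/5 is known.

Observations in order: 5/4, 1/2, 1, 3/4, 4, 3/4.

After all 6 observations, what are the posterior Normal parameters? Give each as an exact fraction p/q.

obs 1: x=5/4 → posterior Normal(122/141, 56/47)
obs 2: x=1/2 → posterior Normal(182/261, 56/87)
obs 3: x=1 → posterior Normal(302/381, 56/127)
obs 4: x=3/4 → posterior Normal(392/501, 56/167)
obs 5: x=4 → posterior Normal(872/621, 56/207)
obs 6: x=3/4 → posterior Normal(74/57, 56/247)

mu_0=74/57, tau_0^2=56/247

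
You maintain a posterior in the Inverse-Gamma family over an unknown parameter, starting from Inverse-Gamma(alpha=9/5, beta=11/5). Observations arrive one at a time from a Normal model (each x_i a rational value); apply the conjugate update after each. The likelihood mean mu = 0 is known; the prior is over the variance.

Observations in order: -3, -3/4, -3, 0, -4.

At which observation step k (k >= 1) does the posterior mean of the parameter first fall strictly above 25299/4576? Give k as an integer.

obs 1: x=-3 → posterior Inverse-Gamma(23/10, 67/10)
obs 2: x=-3/4 → posterior Inverse-Gamma(14/5, 1117/160)
obs 3: x=-3 → posterior Inverse-Gamma(33/10, 1837/160)
obs 4: x=0 → posterior Inverse-Gamma(19/5, 1837/160)
obs 5: x=-4 → posterior Inverse-Gamma(43/10, 3117/160)

k = 5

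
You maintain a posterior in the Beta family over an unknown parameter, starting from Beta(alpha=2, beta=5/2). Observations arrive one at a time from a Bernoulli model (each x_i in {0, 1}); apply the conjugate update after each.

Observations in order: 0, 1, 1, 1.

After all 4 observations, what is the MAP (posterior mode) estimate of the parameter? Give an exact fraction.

8/13

obs 1: x=0 → posterior Beta(2, 7/2)
obs 2: x=1 → posterior Beta(3, 7/2)
obs 3: x=1 → posterior Beta(4, 7/2)
obs 4: x=1 → posterior Beta(5, 7/2)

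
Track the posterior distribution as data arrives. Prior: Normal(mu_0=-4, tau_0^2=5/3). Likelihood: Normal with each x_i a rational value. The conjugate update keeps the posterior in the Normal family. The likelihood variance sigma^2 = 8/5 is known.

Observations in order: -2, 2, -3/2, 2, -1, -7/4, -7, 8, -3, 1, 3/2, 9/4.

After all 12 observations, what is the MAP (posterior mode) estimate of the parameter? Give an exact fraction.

obs 1: x=-2 → posterior Normal(-146/49, 40/49)
obs 2: x=2 → posterior Normal(-48/37, 20/37)
obs 3: x=-3/2 → posterior Normal(-89/66, 40/99)
obs 4: x=2 → posterior Normal(-167/248, 10/31)
obs 5: x=-1 → posterior Normal(-217/298, 40/149)
obs 6: x=-7/4 → posterior Normal(-7/8, 20/87)
obs 7: x=-7 → posterior Normal(-1309/796, 40/199)
obs 8: x=8 → posterior Normal(-509/896, 5/28)
obs 9: x=-3 → posterior Normal(-809/996, 40/249)
obs 10: x=1 → posterior Normal(-709/1096, 20/137)
obs 11: x=3/2 → posterior Normal(-43/92, 40/299)
obs 12: x=9/4 → posterior Normal(-167/648, 10/81)

-167/648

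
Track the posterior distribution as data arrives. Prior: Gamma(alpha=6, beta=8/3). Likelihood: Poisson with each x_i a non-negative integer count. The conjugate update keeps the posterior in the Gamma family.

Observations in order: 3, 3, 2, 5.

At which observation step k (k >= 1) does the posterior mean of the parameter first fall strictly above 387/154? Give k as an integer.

obs 1: x=3 → posterior Gamma(9, 11/3)
obs 2: x=3 → posterior Gamma(12, 14/3)
obs 3: x=2 → posterior Gamma(14, 17/3)
obs 4: x=5 → posterior Gamma(19, 20/3)

k = 2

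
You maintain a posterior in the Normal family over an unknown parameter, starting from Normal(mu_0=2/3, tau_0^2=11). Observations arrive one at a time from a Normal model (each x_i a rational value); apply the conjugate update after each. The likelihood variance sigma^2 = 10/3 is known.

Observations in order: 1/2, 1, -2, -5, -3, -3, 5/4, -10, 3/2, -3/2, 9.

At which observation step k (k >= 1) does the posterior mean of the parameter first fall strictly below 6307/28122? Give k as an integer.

obs 1: x=1/2 → posterior Normal(139/258, 110/43)
obs 2: x=1 → posterior Normal(337/456, 55/38)
obs 3: x=-2 → posterior Normal(-59/654, 110/109)
obs 4: x=-5 → posterior Normal(-1049/852, 55/71)
obs 5: x=-3 → posterior Normal(-1643/1050, 22/35)
obs 6: x=-3 → posterior Normal(-2237/1248, 55/104)
obs 7: x=5/4 → posterior Normal(-3979/2892, 110/241)
obs 8: x=-10 → posterior Normal(-7939/3288, 55/137)
obs 9: x=3/2 → posterior Normal(-7345/3684, 110/307)
obs 10: x=-3/2 → posterior Normal(-467/240, 11/34)
obs 11: x=9 → posterior Normal(-4375/4476, 110/373)

k = 3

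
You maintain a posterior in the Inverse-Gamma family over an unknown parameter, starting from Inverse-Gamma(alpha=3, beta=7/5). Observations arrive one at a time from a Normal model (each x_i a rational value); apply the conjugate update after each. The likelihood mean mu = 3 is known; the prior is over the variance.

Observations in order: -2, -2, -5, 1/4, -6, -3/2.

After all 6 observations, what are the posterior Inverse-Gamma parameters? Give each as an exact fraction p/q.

obs 1: x=-2 → posterior Inverse-Gamma(7/2, 139/10)
obs 2: x=-2 → posterior Inverse-Gamma(4, 132/5)
obs 3: x=-5 → posterior Inverse-Gamma(9/2, 292/5)
obs 4: x=1/4 → posterior Inverse-Gamma(5, 9949/160)
obs 5: x=-6 → posterior Inverse-Gamma(11/2, 16429/160)
obs 6: x=-3/2 → posterior Inverse-Gamma(6, 18049/160)

alpha=6, beta=18049/160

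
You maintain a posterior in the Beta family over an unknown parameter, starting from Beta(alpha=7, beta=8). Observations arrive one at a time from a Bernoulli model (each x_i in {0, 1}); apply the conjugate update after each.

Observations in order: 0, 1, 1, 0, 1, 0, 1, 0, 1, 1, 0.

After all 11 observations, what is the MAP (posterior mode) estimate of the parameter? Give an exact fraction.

1/2

obs 1: x=0 → posterior Beta(7, 9)
obs 2: x=1 → posterior Beta(8, 9)
obs 3: x=1 → posterior Beta(9, 9)
obs 4: x=0 → posterior Beta(9, 10)
obs 5: x=1 → posterior Beta(10, 10)
obs 6: x=0 → posterior Beta(10, 11)
obs 7: x=1 → posterior Beta(11, 11)
obs 8: x=0 → posterior Beta(11, 12)
obs 9: x=1 → posterior Beta(12, 12)
obs 10: x=1 → posterior Beta(13, 12)
obs 11: x=0 → posterior Beta(13, 13)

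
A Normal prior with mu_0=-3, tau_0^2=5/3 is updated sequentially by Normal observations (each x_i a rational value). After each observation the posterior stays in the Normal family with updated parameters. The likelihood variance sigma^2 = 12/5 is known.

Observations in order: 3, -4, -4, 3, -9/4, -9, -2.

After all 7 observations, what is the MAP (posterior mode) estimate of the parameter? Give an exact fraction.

-1957/844

obs 1: x=3 → posterior Normal(-33/61, 60/61)
obs 2: x=-4 → posterior Normal(-133/86, 30/43)
obs 3: x=-4 → posterior Normal(-233/111, 20/37)
obs 4: x=3 → posterior Normal(-79/68, 15/34)
obs 5: x=-9/4 → posterior Normal(-857/644, 60/161)
obs 6: x=-9 → posterior Normal(-1757/744, 10/31)
obs 7: x=-2 → posterior Normal(-1957/844, 60/211)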